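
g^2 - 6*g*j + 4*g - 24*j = (g + 4)*(g - 6*j)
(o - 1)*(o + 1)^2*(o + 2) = o^4 + 3*o^3 + o^2 - 3*o - 2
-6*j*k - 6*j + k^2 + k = (-6*j + k)*(k + 1)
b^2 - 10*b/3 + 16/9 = (b - 8/3)*(b - 2/3)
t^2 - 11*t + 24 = (t - 8)*(t - 3)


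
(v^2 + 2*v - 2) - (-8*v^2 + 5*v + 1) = 9*v^2 - 3*v - 3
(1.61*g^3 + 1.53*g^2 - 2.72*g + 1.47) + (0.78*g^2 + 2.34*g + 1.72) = 1.61*g^3 + 2.31*g^2 - 0.38*g + 3.19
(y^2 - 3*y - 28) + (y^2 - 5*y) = 2*y^2 - 8*y - 28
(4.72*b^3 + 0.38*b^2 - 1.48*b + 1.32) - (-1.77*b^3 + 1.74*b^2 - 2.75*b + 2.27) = 6.49*b^3 - 1.36*b^2 + 1.27*b - 0.95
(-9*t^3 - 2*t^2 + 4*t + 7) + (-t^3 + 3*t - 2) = -10*t^3 - 2*t^2 + 7*t + 5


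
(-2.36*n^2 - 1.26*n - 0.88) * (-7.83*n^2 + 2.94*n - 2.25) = 18.4788*n^4 + 2.9274*n^3 + 8.496*n^2 + 0.2478*n + 1.98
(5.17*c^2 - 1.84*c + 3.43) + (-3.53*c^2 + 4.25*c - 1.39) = 1.64*c^2 + 2.41*c + 2.04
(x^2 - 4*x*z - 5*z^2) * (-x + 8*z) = -x^3 + 12*x^2*z - 27*x*z^2 - 40*z^3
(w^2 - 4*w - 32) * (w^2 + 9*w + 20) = w^4 + 5*w^3 - 48*w^2 - 368*w - 640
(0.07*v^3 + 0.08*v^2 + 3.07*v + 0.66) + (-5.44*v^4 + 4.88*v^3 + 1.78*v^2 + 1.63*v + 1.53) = -5.44*v^4 + 4.95*v^3 + 1.86*v^2 + 4.7*v + 2.19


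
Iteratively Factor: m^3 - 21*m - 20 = (m + 4)*(m^2 - 4*m - 5) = (m + 1)*(m + 4)*(m - 5)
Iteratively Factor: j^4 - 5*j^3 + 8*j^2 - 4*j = (j)*(j^3 - 5*j^2 + 8*j - 4) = j*(j - 1)*(j^2 - 4*j + 4) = j*(j - 2)*(j - 1)*(j - 2)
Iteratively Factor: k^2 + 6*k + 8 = (k + 2)*(k + 4)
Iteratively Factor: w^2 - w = (w - 1)*(w)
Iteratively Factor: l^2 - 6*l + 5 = (l - 1)*(l - 5)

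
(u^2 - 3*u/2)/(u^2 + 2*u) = (u - 3/2)/(u + 2)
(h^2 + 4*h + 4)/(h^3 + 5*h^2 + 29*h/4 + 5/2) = 4*(h + 2)/(4*h^2 + 12*h + 5)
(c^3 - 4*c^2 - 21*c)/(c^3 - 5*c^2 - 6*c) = (-c^2 + 4*c + 21)/(-c^2 + 5*c + 6)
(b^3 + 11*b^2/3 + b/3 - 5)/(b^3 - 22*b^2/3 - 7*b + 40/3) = (b + 3)/(b - 8)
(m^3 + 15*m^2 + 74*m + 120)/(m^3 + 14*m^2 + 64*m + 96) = (m + 5)/(m + 4)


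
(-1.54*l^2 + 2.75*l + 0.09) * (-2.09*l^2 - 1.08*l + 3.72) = 3.2186*l^4 - 4.0843*l^3 - 8.8869*l^2 + 10.1328*l + 0.3348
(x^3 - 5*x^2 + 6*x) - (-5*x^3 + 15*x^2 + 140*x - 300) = 6*x^3 - 20*x^2 - 134*x + 300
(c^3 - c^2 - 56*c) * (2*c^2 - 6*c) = 2*c^5 - 8*c^4 - 106*c^3 + 336*c^2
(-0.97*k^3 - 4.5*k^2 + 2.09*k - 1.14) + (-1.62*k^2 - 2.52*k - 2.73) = -0.97*k^3 - 6.12*k^2 - 0.43*k - 3.87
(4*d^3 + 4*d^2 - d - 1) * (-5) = -20*d^3 - 20*d^2 + 5*d + 5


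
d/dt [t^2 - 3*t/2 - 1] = 2*t - 3/2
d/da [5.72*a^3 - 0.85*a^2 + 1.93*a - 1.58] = 17.16*a^2 - 1.7*a + 1.93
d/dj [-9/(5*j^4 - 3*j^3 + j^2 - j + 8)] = 9*(20*j^3 - 9*j^2 + 2*j - 1)/(5*j^4 - 3*j^3 + j^2 - j + 8)^2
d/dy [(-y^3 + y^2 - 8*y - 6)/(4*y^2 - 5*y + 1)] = 2*(-2*y^4 + 5*y^3 + 12*y^2 + 25*y - 19)/(16*y^4 - 40*y^3 + 33*y^2 - 10*y + 1)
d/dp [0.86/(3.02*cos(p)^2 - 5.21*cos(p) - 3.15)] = (5.1944*cos(p) - 4.4806)*sin(p)/(-3.02*cos(p)^2 + 5.21*cos(p) + 3.15)^2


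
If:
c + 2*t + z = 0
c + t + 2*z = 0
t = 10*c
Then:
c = 0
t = 0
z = 0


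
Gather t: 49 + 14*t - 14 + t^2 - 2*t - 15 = t^2 + 12*t + 20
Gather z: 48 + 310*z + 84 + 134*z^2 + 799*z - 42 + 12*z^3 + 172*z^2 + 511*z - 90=12*z^3 + 306*z^2 + 1620*z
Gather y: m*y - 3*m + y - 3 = -3*m + y*(m + 1) - 3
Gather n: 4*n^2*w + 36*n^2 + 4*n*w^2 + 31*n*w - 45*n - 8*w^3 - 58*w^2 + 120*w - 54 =n^2*(4*w + 36) + n*(4*w^2 + 31*w - 45) - 8*w^3 - 58*w^2 + 120*w - 54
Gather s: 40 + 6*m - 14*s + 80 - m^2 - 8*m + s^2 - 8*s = -m^2 - 2*m + s^2 - 22*s + 120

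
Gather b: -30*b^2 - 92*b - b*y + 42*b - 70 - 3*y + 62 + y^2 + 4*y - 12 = -30*b^2 + b*(-y - 50) + y^2 + y - 20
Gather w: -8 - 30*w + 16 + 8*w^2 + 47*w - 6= 8*w^2 + 17*w + 2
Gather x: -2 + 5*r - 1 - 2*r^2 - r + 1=-2*r^2 + 4*r - 2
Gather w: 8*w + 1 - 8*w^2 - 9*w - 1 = -8*w^2 - w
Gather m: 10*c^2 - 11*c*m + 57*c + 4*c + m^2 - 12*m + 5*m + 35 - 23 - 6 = 10*c^2 + 61*c + m^2 + m*(-11*c - 7) + 6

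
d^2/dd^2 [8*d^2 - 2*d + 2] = 16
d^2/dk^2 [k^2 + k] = 2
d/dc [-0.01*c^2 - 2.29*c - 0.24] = -0.02*c - 2.29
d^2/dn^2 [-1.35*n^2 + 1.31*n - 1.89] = -2.70000000000000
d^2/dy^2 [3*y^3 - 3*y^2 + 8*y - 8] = 18*y - 6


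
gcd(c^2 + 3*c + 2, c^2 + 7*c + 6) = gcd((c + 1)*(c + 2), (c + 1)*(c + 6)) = c + 1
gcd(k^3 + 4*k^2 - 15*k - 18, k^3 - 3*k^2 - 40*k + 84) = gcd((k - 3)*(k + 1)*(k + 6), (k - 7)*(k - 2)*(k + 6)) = k + 6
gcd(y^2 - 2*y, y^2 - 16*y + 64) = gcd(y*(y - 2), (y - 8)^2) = 1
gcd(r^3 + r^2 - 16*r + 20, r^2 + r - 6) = r - 2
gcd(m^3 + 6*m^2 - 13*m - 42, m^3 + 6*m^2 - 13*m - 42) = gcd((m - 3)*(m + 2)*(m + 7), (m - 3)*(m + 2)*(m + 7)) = m^3 + 6*m^2 - 13*m - 42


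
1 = 1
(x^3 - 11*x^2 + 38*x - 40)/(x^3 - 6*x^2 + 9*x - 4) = (x^2 - 7*x + 10)/(x^2 - 2*x + 1)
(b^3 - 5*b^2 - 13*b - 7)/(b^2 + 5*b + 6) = (b^3 - 5*b^2 - 13*b - 7)/(b^2 + 5*b + 6)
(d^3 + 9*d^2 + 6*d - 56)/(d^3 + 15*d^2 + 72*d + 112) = (d - 2)/(d + 4)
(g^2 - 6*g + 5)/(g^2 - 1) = (g - 5)/(g + 1)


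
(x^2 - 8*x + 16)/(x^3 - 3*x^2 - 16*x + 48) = (x - 4)/(x^2 + x - 12)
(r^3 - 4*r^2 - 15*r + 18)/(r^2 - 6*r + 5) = (r^2 - 3*r - 18)/(r - 5)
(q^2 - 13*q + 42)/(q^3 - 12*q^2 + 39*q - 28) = (q - 6)/(q^2 - 5*q + 4)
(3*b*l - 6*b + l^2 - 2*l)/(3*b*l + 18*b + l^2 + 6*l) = (l - 2)/(l + 6)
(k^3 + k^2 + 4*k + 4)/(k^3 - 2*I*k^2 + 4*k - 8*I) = (k + 1)/(k - 2*I)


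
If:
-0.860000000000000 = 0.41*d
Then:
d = -2.10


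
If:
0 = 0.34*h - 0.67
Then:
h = 1.97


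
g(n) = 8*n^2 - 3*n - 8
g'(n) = 16*n - 3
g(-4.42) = 161.55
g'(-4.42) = -73.72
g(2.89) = 50.15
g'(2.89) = 43.24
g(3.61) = 85.43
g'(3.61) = 54.76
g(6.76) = 337.30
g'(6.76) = 105.16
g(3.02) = 55.90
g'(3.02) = 45.32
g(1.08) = -1.91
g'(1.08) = 14.28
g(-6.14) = 312.02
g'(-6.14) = -101.24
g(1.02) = -2.74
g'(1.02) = 13.32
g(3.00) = 55.00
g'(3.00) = 45.00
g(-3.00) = 73.00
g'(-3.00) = -51.00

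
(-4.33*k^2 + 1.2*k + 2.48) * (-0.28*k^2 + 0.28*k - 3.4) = 1.2124*k^4 - 1.5484*k^3 + 14.3636*k^2 - 3.3856*k - 8.432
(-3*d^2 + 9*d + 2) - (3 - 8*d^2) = 5*d^2 + 9*d - 1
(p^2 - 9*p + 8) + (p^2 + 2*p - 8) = 2*p^2 - 7*p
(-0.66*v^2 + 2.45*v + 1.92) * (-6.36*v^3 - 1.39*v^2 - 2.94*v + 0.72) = 4.1976*v^5 - 14.6646*v^4 - 13.6763*v^3 - 10.347*v^2 - 3.8808*v + 1.3824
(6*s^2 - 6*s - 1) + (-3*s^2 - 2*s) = 3*s^2 - 8*s - 1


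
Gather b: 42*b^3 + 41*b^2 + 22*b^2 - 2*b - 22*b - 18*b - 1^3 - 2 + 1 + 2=42*b^3 + 63*b^2 - 42*b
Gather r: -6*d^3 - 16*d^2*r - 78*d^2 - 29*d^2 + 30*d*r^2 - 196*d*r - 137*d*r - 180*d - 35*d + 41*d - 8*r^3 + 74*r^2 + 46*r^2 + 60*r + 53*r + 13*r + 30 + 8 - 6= -6*d^3 - 107*d^2 - 174*d - 8*r^3 + r^2*(30*d + 120) + r*(-16*d^2 - 333*d + 126) + 32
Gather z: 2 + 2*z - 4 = 2*z - 2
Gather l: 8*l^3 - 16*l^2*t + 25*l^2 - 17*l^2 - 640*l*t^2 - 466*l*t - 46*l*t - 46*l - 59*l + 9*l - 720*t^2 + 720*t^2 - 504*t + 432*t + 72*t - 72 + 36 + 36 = 8*l^3 + l^2*(8 - 16*t) + l*(-640*t^2 - 512*t - 96)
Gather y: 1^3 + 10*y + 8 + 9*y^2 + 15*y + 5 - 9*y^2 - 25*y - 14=0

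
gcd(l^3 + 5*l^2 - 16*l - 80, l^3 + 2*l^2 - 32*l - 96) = l + 4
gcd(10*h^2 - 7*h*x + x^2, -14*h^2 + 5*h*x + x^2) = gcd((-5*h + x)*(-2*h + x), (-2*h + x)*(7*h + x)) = -2*h + x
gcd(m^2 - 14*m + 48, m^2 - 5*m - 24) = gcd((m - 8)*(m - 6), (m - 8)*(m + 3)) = m - 8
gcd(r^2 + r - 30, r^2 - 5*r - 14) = 1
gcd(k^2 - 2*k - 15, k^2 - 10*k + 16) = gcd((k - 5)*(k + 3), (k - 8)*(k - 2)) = 1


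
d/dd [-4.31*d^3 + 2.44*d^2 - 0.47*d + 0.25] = -12.93*d^2 + 4.88*d - 0.47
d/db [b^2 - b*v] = 2*b - v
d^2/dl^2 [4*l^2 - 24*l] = 8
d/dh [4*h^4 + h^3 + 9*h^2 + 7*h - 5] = 16*h^3 + 3*h^2 + 18*h + 7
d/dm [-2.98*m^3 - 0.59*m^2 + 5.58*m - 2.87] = -8.94*m^2 - 1.18*m + 5.58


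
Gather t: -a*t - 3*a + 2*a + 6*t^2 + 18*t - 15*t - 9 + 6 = -a + 6*t^2 + t*(3 - a) - 3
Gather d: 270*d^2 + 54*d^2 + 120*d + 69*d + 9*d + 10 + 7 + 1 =324*d^2 + 198*d + 18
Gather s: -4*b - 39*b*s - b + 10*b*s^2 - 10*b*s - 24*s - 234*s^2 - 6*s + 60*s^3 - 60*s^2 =-5*b + 60*s^3 + s^2*(10*b - 294) + s*(-49*b - 30)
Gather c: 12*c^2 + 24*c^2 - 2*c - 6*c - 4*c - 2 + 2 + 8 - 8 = 36*c^2 - 12*c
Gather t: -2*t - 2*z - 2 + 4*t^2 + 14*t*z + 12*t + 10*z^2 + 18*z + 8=4*t^2 + t*(14*z + 10) + 10*z^2 + 16*z + 6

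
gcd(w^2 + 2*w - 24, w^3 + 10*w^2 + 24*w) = w + 6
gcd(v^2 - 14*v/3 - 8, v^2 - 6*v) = v - 6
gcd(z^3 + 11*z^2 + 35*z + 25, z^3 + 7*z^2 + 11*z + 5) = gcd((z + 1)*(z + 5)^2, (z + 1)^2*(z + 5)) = z^2 + 6*z + 5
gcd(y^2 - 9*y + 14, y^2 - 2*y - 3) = 1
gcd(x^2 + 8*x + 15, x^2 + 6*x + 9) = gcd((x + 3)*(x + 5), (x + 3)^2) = x + 3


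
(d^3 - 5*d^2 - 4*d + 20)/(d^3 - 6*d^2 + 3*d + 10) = (d + 2)/(d + 1)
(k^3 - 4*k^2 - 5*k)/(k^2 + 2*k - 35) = k*(k + 1)/(k + 7)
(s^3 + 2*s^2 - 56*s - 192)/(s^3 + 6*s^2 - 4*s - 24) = (s^2 - 4*s - 32)/(s^2 - 4)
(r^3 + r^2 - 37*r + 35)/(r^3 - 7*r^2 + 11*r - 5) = (r + 7)/(r - 1)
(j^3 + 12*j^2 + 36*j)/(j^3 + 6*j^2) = (j + 6)/j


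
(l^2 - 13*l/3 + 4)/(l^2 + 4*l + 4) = (l^2 - 13*l/3 + 4)/(l^2 + 4*l + 4)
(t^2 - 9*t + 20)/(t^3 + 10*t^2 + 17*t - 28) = (t^2 - 9*t + 20)/(t^3 + 10*t^2 + 17*t - 28)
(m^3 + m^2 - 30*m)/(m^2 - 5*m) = m + 6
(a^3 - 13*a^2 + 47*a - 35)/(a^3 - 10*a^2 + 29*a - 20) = (a - 7)/(a - 4)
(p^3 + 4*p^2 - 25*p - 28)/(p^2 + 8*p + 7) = p - 4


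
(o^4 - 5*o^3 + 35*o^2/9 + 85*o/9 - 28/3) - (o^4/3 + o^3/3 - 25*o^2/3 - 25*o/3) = 2*o^4/3 - 16*o^3/3 + 110*o^2/9 + 160*o/9 - 28/3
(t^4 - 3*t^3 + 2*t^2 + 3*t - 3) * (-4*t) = -4*t^5 + 12*t^4 - 8*t^3 - 12*t^2 + 12*t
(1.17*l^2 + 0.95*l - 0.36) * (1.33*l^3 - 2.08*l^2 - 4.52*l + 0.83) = 1.5561*l^5 - 1.1701*l^4 - 7.7432*l^3 - 2.5741*l^2 + 2.4157*l - 0.2988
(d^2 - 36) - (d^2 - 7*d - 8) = 7*d - 28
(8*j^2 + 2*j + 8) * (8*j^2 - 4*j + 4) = 64*j^4 - 16*j^3 + 88*j^2 - 24*j + 32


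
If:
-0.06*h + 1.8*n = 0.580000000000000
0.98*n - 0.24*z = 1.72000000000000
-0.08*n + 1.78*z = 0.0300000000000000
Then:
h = 43.70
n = 1.78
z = 0.10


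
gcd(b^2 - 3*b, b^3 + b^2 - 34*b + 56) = 1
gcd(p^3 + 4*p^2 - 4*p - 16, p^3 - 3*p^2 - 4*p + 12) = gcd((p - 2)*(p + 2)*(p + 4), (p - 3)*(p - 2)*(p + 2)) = p^2 - 4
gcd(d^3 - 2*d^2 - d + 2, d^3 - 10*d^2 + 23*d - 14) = d^2 - 3*d + 2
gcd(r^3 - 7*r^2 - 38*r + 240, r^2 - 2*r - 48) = r^2 - 2*r - 48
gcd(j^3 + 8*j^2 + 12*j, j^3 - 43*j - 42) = j + 6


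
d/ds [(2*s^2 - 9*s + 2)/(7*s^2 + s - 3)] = 5*(13*s^2 - 8*s + 5)/(49*s^4 + 14*s^3 - 41*s^2 - 6*s + 9)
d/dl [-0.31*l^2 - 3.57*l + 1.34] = -0.62*l - 3.57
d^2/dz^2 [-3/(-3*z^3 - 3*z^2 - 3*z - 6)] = 2*(-(3*z + 1)*(z^3 + z^2 + z + 2) + (3*z^2 + 2*z + 1)^2)/(z^3 + z^2 + z + 2)^3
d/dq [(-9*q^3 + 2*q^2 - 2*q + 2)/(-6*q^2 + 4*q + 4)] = (27*q^4 - 36*q^3 - 56*q^2 + 20*q - 8)/(2*(9*q^4 - 12*q^3 - 8*q^2 + 8*q + 4))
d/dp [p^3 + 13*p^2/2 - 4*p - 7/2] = 3*p^2 + 13*p - 4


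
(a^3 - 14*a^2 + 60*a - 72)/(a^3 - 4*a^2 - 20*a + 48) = (a - 6)/(a + 4)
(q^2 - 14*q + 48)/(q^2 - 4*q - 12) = (q - 8)/(q + 2)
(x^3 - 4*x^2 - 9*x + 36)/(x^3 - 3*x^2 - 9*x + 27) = (x - 4)/(x - 3)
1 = 1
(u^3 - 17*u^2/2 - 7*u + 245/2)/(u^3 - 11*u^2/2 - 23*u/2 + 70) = (u - 7)/(u - 4)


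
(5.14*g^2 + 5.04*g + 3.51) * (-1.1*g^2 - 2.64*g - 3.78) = -5.654*g^4 - 19.1136*g^3 - 36.5958*g^2 - 28.3176*g - 13.2678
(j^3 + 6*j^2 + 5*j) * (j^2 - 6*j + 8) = j^5 - 23*j^3 + 18*j^2 + 40*j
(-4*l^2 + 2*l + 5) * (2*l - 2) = -8*l^3 + 12*l^2 + 6*l - 10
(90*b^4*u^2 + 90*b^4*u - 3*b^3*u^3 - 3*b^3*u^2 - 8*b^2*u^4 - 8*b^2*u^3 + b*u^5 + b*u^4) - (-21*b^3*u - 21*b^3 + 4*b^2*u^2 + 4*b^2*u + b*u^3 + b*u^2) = 90*b^4*u^2 + 90*b^4*u - 3*b^3*u^3 - 3*b^3*u^2 + 21*b^3*u + 21*b^3 - 8*b^2*u^4 - 8*b^2*u^3 - 4*b^2*u^2 - 4*b^2*u + b*u^5 + b*u^4 - b*u^3 - b*u^2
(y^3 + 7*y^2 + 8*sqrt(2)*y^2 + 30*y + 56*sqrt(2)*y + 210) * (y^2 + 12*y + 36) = y^5 + 8*sqrt(2)*y^4 + 19*y^4 + 150*y^3 + 152*sqrt(2)*y^3 + 822*y^2 + 960*sqrt(2)*y^2 + 2016*sqrt(2)*y + 3600*y + 7560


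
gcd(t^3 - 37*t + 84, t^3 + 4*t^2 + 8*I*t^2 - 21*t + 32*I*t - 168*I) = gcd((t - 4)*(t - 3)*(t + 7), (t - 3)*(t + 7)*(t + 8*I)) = t^2 + 4*t - 21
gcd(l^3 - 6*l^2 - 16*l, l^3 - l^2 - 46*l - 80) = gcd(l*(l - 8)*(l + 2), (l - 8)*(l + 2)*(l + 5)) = l^2 - 6*l - 16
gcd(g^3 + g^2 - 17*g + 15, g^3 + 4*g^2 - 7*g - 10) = g + 5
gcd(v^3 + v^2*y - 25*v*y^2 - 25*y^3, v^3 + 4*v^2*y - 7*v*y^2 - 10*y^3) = v^2 + 6*v*y + 5*y^2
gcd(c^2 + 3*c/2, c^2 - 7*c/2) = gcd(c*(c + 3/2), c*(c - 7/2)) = c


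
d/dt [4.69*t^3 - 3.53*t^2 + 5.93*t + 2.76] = 14.07*t^2 - 7.06*t + 5.93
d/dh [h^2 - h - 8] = 2*h - 1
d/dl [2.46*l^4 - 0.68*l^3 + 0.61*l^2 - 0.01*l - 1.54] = 9.84*l^3 - 2.04*l^2 + 1.22*l - 0.01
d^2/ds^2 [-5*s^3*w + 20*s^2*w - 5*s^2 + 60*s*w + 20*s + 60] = -30*s*w + 40*w - 10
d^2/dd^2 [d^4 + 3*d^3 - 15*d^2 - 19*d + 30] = 12*d^2 + 18*d - 30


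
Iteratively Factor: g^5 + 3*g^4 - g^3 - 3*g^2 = (g + 1)*(g^4 + 2*g^3 - 3*g^2) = (g - 1)*(g + 1)*(g^3 + 3*g^2) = (g - 1)*(g + 1)*(g + 3)*(g^2) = g*(g - 1)*(g + 1)*(g + 3)*(g)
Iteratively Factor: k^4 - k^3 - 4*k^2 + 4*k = (k - 2)*(k^3 + k^2 - 2*k) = (k - 2)*(k + 2)*(k^2 - k) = (k - 2)*(k - 1)*(k + 2)*(k)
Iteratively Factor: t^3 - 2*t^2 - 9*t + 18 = (t - 2)*(t^2 - 9) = (t - 3)*(t - 2)*(t + 3)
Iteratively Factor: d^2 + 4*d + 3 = (d + 1)*(d + 3)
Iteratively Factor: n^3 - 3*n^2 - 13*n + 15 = (n - 5)*(n^2 + 2*n - 3) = (n - 5)*(n + 3)*(n - 1)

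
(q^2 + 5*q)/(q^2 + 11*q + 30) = q/(q + 6)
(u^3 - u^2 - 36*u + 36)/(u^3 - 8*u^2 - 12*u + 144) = (u^2 + 5*u - 6)/(u^2 - 2*u - 24)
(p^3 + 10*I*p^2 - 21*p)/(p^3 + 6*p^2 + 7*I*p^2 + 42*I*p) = (p + 3*I)/(p + 6)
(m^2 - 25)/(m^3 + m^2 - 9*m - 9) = (m^2 - 25)/(m^3 + m^2 - 9*m - 9)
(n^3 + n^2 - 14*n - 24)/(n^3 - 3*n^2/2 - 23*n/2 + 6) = 2*(n + 2)/(2*n - 1)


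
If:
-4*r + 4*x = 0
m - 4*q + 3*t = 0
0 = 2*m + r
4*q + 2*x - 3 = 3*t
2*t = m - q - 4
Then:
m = -1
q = -17/11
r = 2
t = -19/11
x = 2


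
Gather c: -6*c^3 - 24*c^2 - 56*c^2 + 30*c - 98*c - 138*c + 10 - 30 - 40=-6*c^3 - 80*c^2 - 206*c - 60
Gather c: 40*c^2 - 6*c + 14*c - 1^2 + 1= 40*c^2 + 8*c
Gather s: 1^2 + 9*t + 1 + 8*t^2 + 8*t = 8*t^2 + 17*t + 2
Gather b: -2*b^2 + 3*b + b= -2*b^2 + 4*b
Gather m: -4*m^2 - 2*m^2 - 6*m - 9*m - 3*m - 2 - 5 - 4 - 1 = -6*m^2 - 18*m - 12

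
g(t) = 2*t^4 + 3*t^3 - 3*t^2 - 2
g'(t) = 8*t^3 + 9*t^2 - 6*t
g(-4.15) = 325.14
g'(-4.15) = -391.88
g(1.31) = 5.49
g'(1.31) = 25.57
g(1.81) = 27.43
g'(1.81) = 66.06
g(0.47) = -2.25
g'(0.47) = -0.00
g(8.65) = 12911.99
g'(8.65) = 5799.22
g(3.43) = 360.59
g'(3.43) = 408.13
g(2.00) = 42.00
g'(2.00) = 88.00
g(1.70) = 20.77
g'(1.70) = 55.11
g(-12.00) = 35854.00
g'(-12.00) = -12456.00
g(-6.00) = 1834.00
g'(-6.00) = -1368.00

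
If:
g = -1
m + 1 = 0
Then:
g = -1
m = -1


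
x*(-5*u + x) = -5*u*x + x^2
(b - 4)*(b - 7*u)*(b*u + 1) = b^3*u - 7*b^2*u^2 - 4*b^2*u + b^2 + 28*b*u^2 - 7*b*u - 4*b + 28*u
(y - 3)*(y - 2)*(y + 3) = y^3 - 2*y^2 - 9*y + 18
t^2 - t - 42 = (t - 7)*(t + 6)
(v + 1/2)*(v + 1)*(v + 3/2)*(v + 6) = v^4 + 9*v^3 + 83*v^2/4 + 69*v/4 + 9/2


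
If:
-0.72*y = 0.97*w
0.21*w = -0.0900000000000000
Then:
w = -0.43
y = 0.58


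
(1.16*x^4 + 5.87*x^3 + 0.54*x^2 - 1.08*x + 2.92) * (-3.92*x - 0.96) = -4.5472*x^5 - 24.124*x^4 - 7.752*x^3 + 3.7152*x^2 - 10.4096*x - 2.8032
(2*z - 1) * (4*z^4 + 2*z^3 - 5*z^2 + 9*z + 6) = 8*z^5 - 12*z^3 + 23*z^2 + 3*z - 6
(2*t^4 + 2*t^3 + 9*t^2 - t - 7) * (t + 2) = 2*t^5 + 6*t^4 + 13*t^3 + 17*t^2 - 9*t - 14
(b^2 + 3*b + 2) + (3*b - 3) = b^2 + 6*b - 1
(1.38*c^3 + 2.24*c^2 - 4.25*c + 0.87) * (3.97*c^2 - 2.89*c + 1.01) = 5.4786*c^5 + 4.9046*c^4 - 21.9523*c^3 + 17.9988*c^2 - 6.8068*c + 0.8787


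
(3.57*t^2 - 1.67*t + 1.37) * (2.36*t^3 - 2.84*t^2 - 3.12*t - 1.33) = 8.4252*t^5 - 14.08*t^4 - 3.1624*t^3 - 3.4285*t^2 - 2.0533*t - 1.8221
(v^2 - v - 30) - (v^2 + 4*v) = -5*v - 30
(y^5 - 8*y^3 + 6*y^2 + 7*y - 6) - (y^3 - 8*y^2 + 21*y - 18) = y^5 - 9*y^3 + 14*y^2 - 14*y + 12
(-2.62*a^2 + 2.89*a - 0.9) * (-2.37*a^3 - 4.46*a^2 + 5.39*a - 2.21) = 6.2094*a^5 + 4.8359*a^4 - 24.8782*a^3 + 25.3813*a^2 - 11.2379*a + 1.989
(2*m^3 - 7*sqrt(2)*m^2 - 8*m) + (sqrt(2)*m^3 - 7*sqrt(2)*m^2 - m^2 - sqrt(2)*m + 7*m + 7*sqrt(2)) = sqrt(2)*m^3 + 2*m^3 - 14*sqrt(2)*m^2 - m^2 - sqrt(2)*m - m + 7*sqrt(2)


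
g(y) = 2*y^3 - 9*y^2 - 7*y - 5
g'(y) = 6*y^2 - 18*y - 7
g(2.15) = -41.78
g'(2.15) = -17.96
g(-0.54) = -4.16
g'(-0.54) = 4.47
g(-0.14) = -4.20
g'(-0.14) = -4.36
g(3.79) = -51.93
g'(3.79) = 10.96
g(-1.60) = -25.03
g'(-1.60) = 37.16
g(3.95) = -49.81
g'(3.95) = 15.52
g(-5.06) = -459.12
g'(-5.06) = 237.70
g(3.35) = -54.26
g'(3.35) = 0.03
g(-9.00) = -2129.00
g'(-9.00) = 641.00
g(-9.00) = -2129.00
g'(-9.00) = 641.00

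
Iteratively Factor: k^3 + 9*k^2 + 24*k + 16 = (k + 4)*(k^2 + 5*k + 4) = (k + 4)^2*(k + 1)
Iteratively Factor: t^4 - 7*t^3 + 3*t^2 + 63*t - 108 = (t + 3)*(t^3 - 10*t^2 + 33*t - 36) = (t - 3)*(t + 3)*(t^2 - 7*t + 12) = (t - 3)^2*(t + 3)*(t - 4)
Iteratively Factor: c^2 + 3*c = (c + 3)*(c)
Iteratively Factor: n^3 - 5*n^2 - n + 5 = (n - 1)*(n^2 - 4*n - 5) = (n - 1)*(n + 1)*(n - 5)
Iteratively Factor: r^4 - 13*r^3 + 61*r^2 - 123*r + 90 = (r - 5)*(r^3 - 8*r^2 + 21*r - 18) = (r - 5)*(r - 2)*(r^2 - 6*r + 9) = (r - 5)*(r - 3)*(r - 2)*(r - 3)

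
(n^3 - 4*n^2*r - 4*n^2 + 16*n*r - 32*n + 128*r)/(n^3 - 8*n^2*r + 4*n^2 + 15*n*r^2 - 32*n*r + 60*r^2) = (n^2 - 4*n*r - 8*n + 32*r)/(n^2 - 8*n*r + 15*r^2)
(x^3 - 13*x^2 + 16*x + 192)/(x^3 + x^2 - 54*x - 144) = (x - 8)/(x + 6)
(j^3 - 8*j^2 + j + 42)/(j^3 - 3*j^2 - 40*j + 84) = (j^2 - j - 6)/(j^2 + 4*j - 12)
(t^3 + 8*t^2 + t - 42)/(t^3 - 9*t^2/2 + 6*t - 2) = 2*(t^2 + 10*t + 21)/(2*t^2 - 5*t + 2)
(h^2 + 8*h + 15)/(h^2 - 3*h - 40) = (h + 3)/(h - 8)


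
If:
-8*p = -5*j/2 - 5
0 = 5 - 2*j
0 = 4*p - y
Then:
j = 5/2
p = 45/32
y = 45/8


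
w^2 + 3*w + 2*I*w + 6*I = (w + 3)*(w + 2*I)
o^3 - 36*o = o*(o - 6)*(o + 6)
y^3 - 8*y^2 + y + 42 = (y - 7)*(y - 3)*(y + 2)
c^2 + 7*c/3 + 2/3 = (c + 1/3)*(c + 2)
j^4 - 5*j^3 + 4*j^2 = j^2*(j - 4)*(j - 1)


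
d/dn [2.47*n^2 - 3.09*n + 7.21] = 4.94*n - 3.09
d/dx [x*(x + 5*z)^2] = (x + 5*z)*(3*x + 5*z)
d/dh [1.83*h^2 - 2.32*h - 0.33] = 3.66*h - 2.32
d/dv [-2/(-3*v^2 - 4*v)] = 4*(-3*v - 2)/(v^2*(3*v + 4)^2)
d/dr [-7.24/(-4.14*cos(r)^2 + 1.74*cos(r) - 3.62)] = (59.9472*cos(r) - 12.5976)*sin(r)/(4.14*cos(r)^2 - 1.74*cos(r) + 3.62)^2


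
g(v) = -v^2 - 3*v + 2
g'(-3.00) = 3.00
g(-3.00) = 2.00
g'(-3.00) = 3.00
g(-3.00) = 2.00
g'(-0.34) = -2.32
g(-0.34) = 2.90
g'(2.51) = -8.02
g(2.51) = -11.83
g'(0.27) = -3.54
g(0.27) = 1.12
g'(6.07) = -15.14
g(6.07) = -53.05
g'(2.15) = -7.30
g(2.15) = -9.07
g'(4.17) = -11.34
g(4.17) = -27.90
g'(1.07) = -5.14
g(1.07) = -2.35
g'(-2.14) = 1.28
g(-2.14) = 3.84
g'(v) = -2*v - 3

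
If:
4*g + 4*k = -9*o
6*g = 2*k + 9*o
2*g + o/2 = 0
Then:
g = 0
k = 0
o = 0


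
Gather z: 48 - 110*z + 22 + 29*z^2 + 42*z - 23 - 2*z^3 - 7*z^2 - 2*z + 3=-2*z^3 + 22*z^2 - 70*z + 50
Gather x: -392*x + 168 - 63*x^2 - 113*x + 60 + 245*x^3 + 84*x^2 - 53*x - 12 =245*x^3 + 21*x^2 - 558*x + 216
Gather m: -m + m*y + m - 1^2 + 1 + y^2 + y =m*y + y^2 + y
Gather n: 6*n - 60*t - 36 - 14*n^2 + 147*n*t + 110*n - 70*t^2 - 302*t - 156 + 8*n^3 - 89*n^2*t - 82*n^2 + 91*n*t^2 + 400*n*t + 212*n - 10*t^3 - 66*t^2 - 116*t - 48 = 8*n^3 + n^2*(-89*t - 96) + n*(91*t^2 + 547*t + 328) - 10*t^3 - 136*t^2 - 478*t - 240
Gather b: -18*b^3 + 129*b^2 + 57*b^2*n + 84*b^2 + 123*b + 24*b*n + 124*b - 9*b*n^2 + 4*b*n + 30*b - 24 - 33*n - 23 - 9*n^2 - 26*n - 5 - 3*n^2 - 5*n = -18*b^3 + b^2*(57*n + 213) + b*(-9*n^2 + 28*n + 277) - 12*n^2 - 64*n - 52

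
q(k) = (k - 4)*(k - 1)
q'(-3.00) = -11.00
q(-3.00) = 28.00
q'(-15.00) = -35.00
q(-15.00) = 304.00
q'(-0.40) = -5.80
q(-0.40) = 6.16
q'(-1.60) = -8.20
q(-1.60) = 14.56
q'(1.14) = -2.72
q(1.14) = -0.40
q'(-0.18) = -5.36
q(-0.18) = 4.93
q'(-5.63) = -16.26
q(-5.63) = 63.85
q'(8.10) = 11.20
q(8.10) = 29.11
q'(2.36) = -0.28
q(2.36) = -2.23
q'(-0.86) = -6.72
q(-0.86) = 9.04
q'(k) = 2*k - 5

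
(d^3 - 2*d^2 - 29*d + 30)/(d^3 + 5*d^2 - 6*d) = (d^2 - d - 30)/(d*(d + 6))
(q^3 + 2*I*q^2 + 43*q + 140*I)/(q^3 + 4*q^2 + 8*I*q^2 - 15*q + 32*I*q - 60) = (q^2 - 3*I*q + 28)/(q^2 + q*(4 + 3*I) + 12*I)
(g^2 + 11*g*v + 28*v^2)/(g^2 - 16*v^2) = (-g - 7*v)/(-g + 4*v)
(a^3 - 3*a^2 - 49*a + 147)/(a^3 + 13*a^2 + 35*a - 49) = (a^2 - 10*a + 21)/(a^2 + 6*a - 7)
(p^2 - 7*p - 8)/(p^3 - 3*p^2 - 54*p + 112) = (p + 1)/(p^2 + 5*p - 14)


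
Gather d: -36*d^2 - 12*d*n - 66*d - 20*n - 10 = -36*d^2 + d*(-12*n - 66) - 20*n - 10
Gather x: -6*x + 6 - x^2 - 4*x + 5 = -x^2 - 10*x + 11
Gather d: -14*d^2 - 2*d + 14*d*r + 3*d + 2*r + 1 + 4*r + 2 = -14*d^2 + d*(14*r + 1) + 6*r + 3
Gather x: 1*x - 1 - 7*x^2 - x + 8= 7 - 7*x^2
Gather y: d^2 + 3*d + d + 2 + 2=d^2 + 4*d + 4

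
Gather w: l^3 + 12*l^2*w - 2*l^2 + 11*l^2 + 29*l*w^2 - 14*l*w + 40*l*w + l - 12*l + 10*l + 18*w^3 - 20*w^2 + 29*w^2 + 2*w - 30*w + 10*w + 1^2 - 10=l^3 + 9*l^2 - l + 18*w^3 + w^2*(29*l + 9) + w*(12*l^2 + 26*l - 18) - 9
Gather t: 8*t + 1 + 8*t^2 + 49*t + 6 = 8*t^2 + 57*t + 7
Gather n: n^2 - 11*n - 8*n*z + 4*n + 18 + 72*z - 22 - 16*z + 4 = n^2 + n*(-8*z - 7) + 56*z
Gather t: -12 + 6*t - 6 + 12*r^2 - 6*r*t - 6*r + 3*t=12*r^2 - 6*r + t*(9 - 6*r) - 18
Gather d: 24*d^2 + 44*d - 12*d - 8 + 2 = 24*d^2 + 32*d - 6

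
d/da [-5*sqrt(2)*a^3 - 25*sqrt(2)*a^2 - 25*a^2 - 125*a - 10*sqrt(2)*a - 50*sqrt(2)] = -15*sqrt(2)*a^2 - 50*sqrt(2)*a - 50*a - 125 - 10*sqrt(2)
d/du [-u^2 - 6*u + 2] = -2*u - 6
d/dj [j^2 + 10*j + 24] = 2*j + 10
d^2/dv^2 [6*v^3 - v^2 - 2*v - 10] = 36*v - 2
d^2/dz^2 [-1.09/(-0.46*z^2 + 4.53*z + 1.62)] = (0.461288*z^2 - 4.542684*z - 1.09*(0.92*z - 4.53)*(1.84*z - 9.06) - 1.624536)/(-0.46*z^2 + 4.53*z + 1.62)^3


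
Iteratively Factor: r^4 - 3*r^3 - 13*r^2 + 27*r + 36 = (r + 1)*(r^3 - 4*r^2 - 9*r + 36) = (r - 4)*(r + 1)*(r^2 - 9) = (r - 4)*(r + 1)*(r + 3)*(r - 3)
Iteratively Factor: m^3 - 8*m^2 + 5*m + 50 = (m + 2)*(m^2 - 10*m + 25) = (m - 5)*(m + 2)*(m - 5)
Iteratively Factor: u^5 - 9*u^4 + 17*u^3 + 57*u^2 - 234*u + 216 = (u + 3)*(u^4 - 12*u^3 + 53*u^2 - 102*u + 72) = (u - 3)*(u + 3)*(u^3 - 9*u^2 + 26*u - 24) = (u - 3)^2*(u + 3)*(u^2 - 6*u + 8) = (u - 4)*(u - 3)^2*(u + 3)*(u - 2)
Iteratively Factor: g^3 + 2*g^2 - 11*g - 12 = (g + 1)*(g^2 + g - 12) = (g - 3)*(g + 1)*(g + 4)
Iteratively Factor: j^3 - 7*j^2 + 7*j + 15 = (j - 3)*(j^2 - 4*j - 5) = (j - 5)*(j - 3)*(j + 1)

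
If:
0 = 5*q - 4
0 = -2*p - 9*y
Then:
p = -9*y/2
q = 4/5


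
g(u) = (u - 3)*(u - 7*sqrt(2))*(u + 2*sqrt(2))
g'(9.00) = 54.93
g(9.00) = -63.84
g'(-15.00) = 970.35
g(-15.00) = -5455.19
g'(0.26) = -11.82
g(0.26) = 81.57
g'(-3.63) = 105.86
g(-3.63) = -71.90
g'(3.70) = -40.24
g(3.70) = -28.33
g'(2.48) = -38.29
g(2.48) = 20.48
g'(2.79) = -39.63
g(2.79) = 8.39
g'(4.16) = -38.66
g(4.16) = -46.53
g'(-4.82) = 160.00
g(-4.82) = -229.24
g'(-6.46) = 248.53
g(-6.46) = -562.03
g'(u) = (u - 3)*(u - 7*sqrt(2)) + (u - 3)*(u + 2*sqrt(2)) + (u - 7*sqrt(2))*(u + 2*sqrt(2))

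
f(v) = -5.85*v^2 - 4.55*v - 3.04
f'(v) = -11.7*v - 4.55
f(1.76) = -29.17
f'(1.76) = -25.14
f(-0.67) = -2.62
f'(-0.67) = 3.29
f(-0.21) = -2.34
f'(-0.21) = -2.09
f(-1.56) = -10.18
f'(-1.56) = 13.70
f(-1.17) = -5.72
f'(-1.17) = 9.14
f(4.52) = -143.12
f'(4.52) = -57.43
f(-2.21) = -21.56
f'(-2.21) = 21.31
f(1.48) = -22.59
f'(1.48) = -21.87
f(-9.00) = -435.94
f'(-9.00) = 100.75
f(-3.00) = -42.04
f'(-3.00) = 30.55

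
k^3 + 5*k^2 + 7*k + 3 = (k + 1)^2*(k + 3)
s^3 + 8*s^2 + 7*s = s*(s + 1)*(s + 7)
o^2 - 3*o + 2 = (o - 2)*(o - 1)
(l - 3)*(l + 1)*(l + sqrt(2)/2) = l^3 - 2*l^2 + sqrt(2)*l^2/2 - 3*l - sqrt(2)*l - 3*sqrt(2)/2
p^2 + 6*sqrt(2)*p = p*(p + 6*sqrt(2))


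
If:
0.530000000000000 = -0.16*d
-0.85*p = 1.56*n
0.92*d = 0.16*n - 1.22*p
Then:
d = -3.31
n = -1.27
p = 2.33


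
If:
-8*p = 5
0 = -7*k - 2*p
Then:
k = 5/28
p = -5/8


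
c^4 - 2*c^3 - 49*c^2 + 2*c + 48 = (c - 8)*(c - 1)*(c + 1)*(c + 6)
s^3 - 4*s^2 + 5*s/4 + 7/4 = (s - 7/2)*(s - 1)*(s + 1/2)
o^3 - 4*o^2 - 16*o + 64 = (o - 4)^2*(o + 4)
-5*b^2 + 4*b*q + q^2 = (-b + q)*(5*b + q)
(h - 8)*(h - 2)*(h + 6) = h^3 - 4*h^2 - 44*h + 96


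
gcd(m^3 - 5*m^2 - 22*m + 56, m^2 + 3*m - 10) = m - 2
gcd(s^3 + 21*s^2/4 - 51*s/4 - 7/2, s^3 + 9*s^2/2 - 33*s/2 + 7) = s^2 + 5*s - 14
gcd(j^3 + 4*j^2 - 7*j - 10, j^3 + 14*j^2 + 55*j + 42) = j + 1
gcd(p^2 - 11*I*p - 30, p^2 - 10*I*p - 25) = p - 5*I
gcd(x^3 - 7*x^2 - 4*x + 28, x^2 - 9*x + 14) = x^2 - 9*x + 14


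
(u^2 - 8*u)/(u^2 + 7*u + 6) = u*(u - 8)/(u^2 + 7*u + 6)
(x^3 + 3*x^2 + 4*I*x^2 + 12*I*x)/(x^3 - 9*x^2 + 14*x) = (x^2 + x*(3 + 4*I) + 12*I)/(x^2 - 9*x + 14)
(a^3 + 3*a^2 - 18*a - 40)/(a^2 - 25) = (a^2 - 2*a - 8)/(a - 5)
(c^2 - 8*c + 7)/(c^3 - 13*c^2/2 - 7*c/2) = 2*(c - 1)/(c*(2*c + 1))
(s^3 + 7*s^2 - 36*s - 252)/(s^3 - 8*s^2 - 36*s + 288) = (s + 7)/(s - 8)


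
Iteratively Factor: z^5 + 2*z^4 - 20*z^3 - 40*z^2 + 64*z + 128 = (z + 2)*(z^4 - 20*z^2 + 64) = (z + 2)^2*(z^3 - 2*z^2 - 16*z + 32) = (z - 2)*(z + 2)^2*(z^2 - 16) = (z - 4)*(z - 2)*(z + 2)^2*(z + 4)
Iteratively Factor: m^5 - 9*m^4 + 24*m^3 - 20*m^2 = (m - 2)*(m^4 - 7*m^3 + 10*m^2) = (m - 5)*(m - 2)*(m^3 - 2*m^2) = (m - 5)*(m - 2)^2*(m^2) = m*(m - 5)*(m - 2)^2*(m)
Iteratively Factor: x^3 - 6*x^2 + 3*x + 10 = (x + 1)*(x^2 - 7*x + 10) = (x - 5)*(x + 1)*(x - 2)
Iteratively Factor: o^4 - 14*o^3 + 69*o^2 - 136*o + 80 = (o - 4)*(o^3 - 10*o^2 + 29*o - 20) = (o - 5)*(o - 4)*(o^2 - 5*o + 4) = (o - 5)*(o - 4)*(o - 1)*(o - 4)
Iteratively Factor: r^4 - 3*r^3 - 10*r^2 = (r - 5)*(r^3 + 2*r^2) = r*(r - 5)*(r^2 + 2*r) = r*(r - 5)*(r + 2)*(r)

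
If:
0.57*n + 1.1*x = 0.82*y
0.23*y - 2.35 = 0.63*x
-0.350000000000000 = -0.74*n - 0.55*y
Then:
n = 3.86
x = -5.39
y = -4.55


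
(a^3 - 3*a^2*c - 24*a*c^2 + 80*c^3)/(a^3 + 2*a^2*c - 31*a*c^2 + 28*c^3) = (a^2 + a*c - 20*c^2)/(a^2 + 6*a*c - 7*c^2)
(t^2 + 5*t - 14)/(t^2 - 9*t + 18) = (t^2 + 5*t - 14)/(t^2 - 9*t + 18)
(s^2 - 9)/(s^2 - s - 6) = (s + 3)/(s + 2)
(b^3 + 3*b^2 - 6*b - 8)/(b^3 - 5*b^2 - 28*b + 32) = (b^2 - b - 2)/(b^2 - 9*b + 8)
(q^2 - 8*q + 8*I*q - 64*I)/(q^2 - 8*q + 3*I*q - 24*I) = (q + 8*I)/(q + 3*I)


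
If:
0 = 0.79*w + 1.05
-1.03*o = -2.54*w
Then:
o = -3.28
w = -1.33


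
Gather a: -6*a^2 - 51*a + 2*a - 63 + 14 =-6*a^2 - 49*a - 49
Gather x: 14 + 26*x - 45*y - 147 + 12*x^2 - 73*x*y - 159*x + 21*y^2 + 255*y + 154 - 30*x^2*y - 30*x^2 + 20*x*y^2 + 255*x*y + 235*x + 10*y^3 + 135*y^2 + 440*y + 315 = x^2*(-30*y - 18) + x*(20*y^2 + 182*y + 102) + 10*y^3 + 156*y^2 + 650*y + 336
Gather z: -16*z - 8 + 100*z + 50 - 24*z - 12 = 60*z + 30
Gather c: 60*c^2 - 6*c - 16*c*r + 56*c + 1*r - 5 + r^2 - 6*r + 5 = 60*c^2 + c*(50 - 16*r) + r^2 - 5*r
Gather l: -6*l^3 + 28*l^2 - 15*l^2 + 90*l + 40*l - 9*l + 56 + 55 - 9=-6*l^3 + 13*l^2 + 121*l + 102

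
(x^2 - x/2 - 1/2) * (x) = x^3 - x^2/2 - x/2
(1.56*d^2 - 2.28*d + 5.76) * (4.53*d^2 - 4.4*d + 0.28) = 7.0668*d^4 - 17.1924*d^3 + 36.5616*d^2 - 25.9824*d + 1.6128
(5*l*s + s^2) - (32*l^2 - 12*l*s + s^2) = -32*l^2 + 17*l*s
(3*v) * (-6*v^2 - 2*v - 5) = -18*v^3 - 6*v^2 - 15*v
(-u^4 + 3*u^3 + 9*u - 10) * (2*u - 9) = -2*u^5 + 15*u^4 - 27*u^3 + 18*u^2 - 101*u + 90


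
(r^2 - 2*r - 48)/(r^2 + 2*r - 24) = (r - 8)/(r - 4)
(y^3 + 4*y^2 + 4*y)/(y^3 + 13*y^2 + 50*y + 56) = y*(y + 2)/(y^2 + 11*y + 28)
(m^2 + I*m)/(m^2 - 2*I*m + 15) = m*(m + I)/(m^2 - 2*I*m + 15)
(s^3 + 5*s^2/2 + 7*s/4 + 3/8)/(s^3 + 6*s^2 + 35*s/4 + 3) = (s + 1/2)/(s + 4)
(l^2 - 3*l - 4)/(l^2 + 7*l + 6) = (l - 4)/(l + 6)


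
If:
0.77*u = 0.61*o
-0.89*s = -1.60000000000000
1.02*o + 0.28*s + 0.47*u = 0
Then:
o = -0.36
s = 1.80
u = -0.29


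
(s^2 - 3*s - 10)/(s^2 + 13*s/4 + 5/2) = 4*(s - 5)/(4*s + 5)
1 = 1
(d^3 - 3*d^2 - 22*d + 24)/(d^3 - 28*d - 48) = (d - 1)/(d + 2)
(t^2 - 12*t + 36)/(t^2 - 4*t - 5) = (-t^2 + 12*t - 36)/(-t^2 + 4*t + 5)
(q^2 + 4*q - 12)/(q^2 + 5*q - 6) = (q - 2)/(q - 1)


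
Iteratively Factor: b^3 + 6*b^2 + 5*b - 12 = (b + 4)*(b^2 + 2*b - 3) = (b + 3)*(b + 4)*(b - 1)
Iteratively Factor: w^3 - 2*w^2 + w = (w - 1)*(w^2 - w) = w*(w - 1)*(w - 1)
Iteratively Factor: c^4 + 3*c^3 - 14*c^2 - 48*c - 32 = (c + 2)*(c^3 + c^2 - 16*c - 16) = (c + 1)*(c + 2)*(c^2 - 16) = (c + 1)*(c + 2)*(c + 4)*(c - 4)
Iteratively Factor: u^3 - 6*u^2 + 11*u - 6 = (u - 2)*(u^2 - 4*u + 3) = (u - 3)*(u - 2)*(u - 1)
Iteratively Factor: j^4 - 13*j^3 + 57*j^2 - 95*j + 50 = (j - 5)*(j^3 - 8*j^2 + 17*j - 10) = (j - 5)*(j - 1)*(j^2 - 7*j + 10) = (j - 5)^2*(j - 1)*(j - 2)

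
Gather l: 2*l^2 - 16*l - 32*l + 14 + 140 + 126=2*l^2 - 48*l + 280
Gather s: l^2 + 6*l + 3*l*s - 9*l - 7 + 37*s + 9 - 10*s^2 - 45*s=l^2 - 3*l - 10*s^2 + s*(3*l - 8) + 2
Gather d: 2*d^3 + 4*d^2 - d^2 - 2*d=2*d^3 + 3*d^2 - 2*d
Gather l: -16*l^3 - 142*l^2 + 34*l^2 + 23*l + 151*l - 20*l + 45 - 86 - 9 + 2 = -16*l^3 - 108*l^2 + 154*l - 48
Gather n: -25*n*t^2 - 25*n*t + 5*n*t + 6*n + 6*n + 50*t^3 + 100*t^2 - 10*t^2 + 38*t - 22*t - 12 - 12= n*(-25*t^2 - 20*t + 12) + 50*t^3 + 90*t^2 + 16*t - 24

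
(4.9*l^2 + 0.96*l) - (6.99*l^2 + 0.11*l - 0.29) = -2.09*l^2 + 0.85*l + 0.29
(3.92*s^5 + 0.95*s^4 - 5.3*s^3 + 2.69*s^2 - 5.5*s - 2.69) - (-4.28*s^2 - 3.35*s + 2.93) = 3.92*s^5 + 0.95*s^4 - 5.3*s^3 + 6.97*s^2 - 2.15*s - 5.62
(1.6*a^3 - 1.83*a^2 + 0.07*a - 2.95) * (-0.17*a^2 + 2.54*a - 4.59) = -0.272*a^5 + 4.3751*a^4 - 12.0041*a^3 + 9.079*a^2 - 7.8143*a + 13.5405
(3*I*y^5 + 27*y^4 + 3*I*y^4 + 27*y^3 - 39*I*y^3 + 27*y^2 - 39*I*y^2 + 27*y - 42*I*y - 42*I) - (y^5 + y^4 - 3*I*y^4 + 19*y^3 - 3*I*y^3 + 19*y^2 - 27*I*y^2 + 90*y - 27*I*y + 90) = -y^5 + 3*I*y^5 + 26*y^4 + 6*I*y^4 + 8*y^3 - 36*I*y^3 + 8*y^2 - 12*I*y^2 - 63*y - 15*I*y - 90 - 42*I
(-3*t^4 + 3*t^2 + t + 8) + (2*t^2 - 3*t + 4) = -3*t^4 + 5*t^2 - 2*t + 12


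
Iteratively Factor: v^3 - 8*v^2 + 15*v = (v - 5)*(v^2 - 3*v) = v*(v - 5)*(v - 3)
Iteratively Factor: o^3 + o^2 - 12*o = (o - 3)*(o^2 + 4*o) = (o - 3)*(o + 4)*(o)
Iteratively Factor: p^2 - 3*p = (p - 3)*(p)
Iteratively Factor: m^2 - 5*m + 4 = (m - 4)*(m - 1)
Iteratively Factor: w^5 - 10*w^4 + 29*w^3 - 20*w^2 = (w - 4)*(w^4 - 6*w^3 + 5*w^2) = w*(w - 4)*(w^3 - 6*w^2 + 5*w) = w*(w - 4)*(w - 1)*(w^2 - 5*w) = w*(w - 5)*(w - 4)*(w - 1)*(w)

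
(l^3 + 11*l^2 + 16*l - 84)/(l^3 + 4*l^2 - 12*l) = (l + 7)/l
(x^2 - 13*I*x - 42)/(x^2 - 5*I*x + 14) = (x - 6*I)/(x + 2*I)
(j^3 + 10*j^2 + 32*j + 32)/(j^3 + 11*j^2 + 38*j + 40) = (j + 4)/(j + 5)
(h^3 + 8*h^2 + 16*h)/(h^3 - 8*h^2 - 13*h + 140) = h*(h + 4)/(h^2 - 12*h + 35)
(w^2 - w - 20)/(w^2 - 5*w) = (w + 4)/w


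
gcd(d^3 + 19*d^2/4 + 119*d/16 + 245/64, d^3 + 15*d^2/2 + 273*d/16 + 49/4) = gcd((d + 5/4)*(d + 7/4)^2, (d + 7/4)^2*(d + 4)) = d^2 + 7*d/2 + 49/16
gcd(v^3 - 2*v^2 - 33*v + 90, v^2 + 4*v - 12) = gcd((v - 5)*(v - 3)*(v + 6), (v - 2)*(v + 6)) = v + 6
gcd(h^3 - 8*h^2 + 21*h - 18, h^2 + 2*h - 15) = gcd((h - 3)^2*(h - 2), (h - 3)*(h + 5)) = h - 3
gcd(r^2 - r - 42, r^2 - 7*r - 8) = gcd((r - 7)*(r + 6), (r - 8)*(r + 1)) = 1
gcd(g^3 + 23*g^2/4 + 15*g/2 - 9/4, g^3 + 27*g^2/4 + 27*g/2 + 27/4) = g^2 + 6*g + 9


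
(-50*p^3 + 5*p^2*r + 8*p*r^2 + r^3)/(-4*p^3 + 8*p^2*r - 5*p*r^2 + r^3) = (25*p^2 + 10*p*r + r^2)/(2*p^2 - 3*p*r + r^2)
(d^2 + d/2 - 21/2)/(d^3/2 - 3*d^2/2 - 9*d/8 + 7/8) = 4*(2*d^2 + d - 21)/(4*d^3 - 12*d^2 - 9*d + 7)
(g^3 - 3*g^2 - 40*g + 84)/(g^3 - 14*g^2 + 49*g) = (g^2 + 4*g - 12)/(g*(g - 7))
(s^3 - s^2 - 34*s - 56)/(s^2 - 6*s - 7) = (s^2 + 6*s + 8)/(s + 1)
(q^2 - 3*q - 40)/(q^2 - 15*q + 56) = (q + 5)/(q - 7)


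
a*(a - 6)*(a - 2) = a^3 - 8*a^2 + 12*a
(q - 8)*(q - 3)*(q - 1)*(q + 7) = q^4 - 5*q^3 - 49*q^2 + 221*q - 168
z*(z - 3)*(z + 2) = z^3 - z^2 - 6*z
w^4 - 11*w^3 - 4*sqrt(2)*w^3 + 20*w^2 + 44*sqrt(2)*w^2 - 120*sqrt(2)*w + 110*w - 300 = (w - 6)*(w - 5)*(w - 5*sqrt(2))*(w + sqrt(2))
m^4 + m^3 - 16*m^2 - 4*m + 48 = (m - 3)*(m - 2)*(m + 2)*(m + 4)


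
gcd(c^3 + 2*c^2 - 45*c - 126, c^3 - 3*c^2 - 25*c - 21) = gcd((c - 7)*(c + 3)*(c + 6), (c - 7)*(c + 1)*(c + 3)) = c^2 - 4*c - 21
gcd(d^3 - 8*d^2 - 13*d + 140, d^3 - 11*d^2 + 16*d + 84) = d - 7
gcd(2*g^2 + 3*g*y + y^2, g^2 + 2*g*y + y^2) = g + y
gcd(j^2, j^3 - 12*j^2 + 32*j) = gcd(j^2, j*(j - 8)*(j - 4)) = j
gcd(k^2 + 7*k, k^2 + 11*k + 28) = k + 7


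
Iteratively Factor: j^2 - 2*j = (j - 2)*(j)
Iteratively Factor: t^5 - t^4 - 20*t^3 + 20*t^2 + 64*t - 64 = (t + 4)*(t^4 - 5*t^3 + 20*t - 16) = (t - 2)*(t + 4)*(t^3 - 3*t^2 - 6*t + 8) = (t - 2)*(t - 1)*(t + 4)*(t^2 - 2*t - 8) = (t - 2)*(t - 1)*(t + 2)*(t + 4)*(t - 4)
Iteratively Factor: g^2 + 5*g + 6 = (g + 2)*(g + 3)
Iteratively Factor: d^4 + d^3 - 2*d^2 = (d)*(d^3 + d^2 - 2*d) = d*(d + 2)*(d^2 - d) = d*(d - 1)*(d + 2)*(d)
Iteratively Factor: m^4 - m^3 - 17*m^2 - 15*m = (m)*(m^3 - m^2 - 17*m - 15) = m*(m + 1)*(m^2 - 2*m - 15) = m*(m + 1)*(m + 3)*(m - 5)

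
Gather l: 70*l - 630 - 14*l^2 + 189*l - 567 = -14*l^2 + 259*l - 1197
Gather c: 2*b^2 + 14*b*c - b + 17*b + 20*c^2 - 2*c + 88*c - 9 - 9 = 2*b^2 + 16*b + 20*c^2 + c*(14*b + 86) - 18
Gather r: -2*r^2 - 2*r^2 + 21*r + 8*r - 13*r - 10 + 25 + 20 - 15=-4*r^2 + 16*r + 20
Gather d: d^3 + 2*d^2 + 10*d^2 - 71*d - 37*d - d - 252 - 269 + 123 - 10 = d^3 + 12*d^2 - 109*d - 408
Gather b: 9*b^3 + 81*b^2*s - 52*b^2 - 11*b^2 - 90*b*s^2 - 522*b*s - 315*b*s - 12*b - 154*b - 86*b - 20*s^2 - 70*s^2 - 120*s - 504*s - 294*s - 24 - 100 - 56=9*b^3 + b^2*(81*s - 63) + b*(-90*s^2 - 837*s - 252) - 90*s^2 - 918*s - 180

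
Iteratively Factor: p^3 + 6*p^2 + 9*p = (p + 3)*(p^2 + 3*p) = (p + 3)^2*(p)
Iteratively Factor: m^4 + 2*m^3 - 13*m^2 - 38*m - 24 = (m + 3)*(m^3 - m^2 - 10*m - 8) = (m + 2)*(m + 3)*(m^2 - 3*m - 4) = (m - 4)*(m + 2)*(m + 3)*(m + 1)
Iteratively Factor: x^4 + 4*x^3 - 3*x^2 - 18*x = (x)*(x^3 + 4*x^2 - 3*x - 18) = x*(x + 3)*(x^2 + x - 6) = x*(x + 3)^2*(x - 2)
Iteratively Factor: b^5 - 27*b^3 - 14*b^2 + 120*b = (b - 5)*(b^4 + 5*b^3 - 2*b^2 - 24*b) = (b - 5)*(b + 4)*(b^3 + b^2 - 6*b) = (b - 5)*(b - 2)*(b + 4)*(b^2 + 3*b) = b*(b - 5)*(b - 2)*(b + 4)*(b + 3)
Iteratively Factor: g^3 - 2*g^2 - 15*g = (g)*(g^2 - 2*g - 15) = g*(g - 5)*(g + 3)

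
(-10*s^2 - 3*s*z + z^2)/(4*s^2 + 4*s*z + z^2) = (-5*s + z)/(2*s + z)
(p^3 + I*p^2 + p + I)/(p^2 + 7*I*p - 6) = (p^2 + 1)/(p + 6*I)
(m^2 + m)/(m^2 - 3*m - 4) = m/(m - 4)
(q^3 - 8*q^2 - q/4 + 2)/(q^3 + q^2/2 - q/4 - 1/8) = 2*(q - 8)/(2*q + 1)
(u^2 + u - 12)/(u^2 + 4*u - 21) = (u + 4)/(u + 7)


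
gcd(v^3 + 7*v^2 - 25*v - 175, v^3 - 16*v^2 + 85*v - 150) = v - 5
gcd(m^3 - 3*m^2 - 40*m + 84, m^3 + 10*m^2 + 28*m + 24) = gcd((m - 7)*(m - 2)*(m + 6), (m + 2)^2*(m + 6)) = m + 6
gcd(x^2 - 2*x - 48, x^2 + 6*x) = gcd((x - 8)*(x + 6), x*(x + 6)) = x + 6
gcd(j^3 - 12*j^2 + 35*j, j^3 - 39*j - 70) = j - 7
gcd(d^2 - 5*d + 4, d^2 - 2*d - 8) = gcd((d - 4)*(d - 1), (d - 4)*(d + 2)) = d - 4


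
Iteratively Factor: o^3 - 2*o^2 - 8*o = (o)*(o^2 - 2*o - 8) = o*(o + 2)*(o - 4)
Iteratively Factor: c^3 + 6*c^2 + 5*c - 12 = (c - 1)*(c^2 + 7*c + 12) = (c - 1)*(c + 4)*(c + 3)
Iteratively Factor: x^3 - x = (x + 1)*(x^2 - x) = x*(x + 1)*(x - 1)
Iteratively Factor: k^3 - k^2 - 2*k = (k - 2)*(k^2 + k) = k*(k - 2)*(k + 1)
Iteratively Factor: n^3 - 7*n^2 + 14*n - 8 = (n - 2)*(n^2 - 5*n + 4) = (n - 4)*(n - 2)*(n - 1)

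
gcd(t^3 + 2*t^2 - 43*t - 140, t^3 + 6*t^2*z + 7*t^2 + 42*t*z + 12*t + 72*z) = t + 4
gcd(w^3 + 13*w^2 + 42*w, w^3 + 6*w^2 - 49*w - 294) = w^2 + 13*w + 42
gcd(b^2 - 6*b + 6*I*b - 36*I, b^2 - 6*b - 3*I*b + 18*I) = b - 6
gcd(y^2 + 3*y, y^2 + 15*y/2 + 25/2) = 1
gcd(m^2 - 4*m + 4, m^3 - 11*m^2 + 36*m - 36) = m - 2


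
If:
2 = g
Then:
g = 2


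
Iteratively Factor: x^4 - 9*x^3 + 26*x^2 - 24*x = (x - 2)*(x^3 - 7*x^2 + 12*x) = (x - 4)*(x - 2)*(x^2 - 3*x) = (x - 4)*(x - 3)*(x - 2)*(x)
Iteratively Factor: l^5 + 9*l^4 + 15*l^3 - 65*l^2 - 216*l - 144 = (l + 1)*(l^4 + 8*l^3 + 7*l^2 - 72*l - 144) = (l + 1)*(l + 3)*(l^3 + 5*l^2 - 8*l - 48) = (l - 3)*(l + 1)*(l + 3)*(l^2 + 8*l + 16) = (l - 3)*(l + 1)*(l + 3)*(l + 4)*(l + 4)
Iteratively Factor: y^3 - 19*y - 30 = (y + 2)*(y^2 - 2*y - 15) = (y - 5)*(y + 2)*(y + 3)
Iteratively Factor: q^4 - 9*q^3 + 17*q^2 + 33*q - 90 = (q - 3)*(q^3 - 6*q^2 - q + 30) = (q - 3)*(q + 2)*(q^2 - 8*q + 15) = (q - 5)*(q - 3)*(q + 2)*(q - 3)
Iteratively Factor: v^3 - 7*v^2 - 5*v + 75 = (v + 3)*(v^2 - 10*v + 25) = (v - 5)*(v + 3)*(v - 5)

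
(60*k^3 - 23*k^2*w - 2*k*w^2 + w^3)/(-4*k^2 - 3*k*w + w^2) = (-15*k^2 + 2*k*w + w^2)/(k + w)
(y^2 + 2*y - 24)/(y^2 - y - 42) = (y - 4)/(y - 7)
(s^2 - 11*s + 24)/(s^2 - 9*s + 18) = (s - 8)/(s - 6)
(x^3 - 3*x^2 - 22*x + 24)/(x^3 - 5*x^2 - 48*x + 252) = (x^2 + 3*x - 4)/(x^2 + x - 42)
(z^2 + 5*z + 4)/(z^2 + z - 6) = (z^2 + 5*z + 4)/(z^2 + z - 6)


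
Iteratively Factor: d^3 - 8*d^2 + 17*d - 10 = (d - 2)*(d^2 - 6*d + 5) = (d - 2)*(d - 1)*(d - 5)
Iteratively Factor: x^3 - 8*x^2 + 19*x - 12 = (x - 1)*(x^2 - 7*x + 12) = (x - 3)*(x - 1)*(x - 4)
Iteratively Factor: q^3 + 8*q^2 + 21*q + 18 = (q + 3)*(q^2 + 5*q + 6) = (q + 3)^2*(q + 2)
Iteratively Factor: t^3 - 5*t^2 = (t)*(t^2 - 5*t) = t*(t - 5)*(t)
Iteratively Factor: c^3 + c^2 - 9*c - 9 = (c + 3)*(c^2 - 2*c - 3) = (c - 3)*(c + 3)*(c + 1)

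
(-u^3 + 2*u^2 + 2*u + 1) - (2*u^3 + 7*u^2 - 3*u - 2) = -3*u^3 - 5*u^2 + 5*u + 3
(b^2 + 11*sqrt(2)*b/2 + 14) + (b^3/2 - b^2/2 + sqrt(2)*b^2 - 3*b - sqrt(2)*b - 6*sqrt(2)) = b^3/2 + b^2/2 + sqrt(2)*b^2 - 3*b + 9*sqrt(2)*b/2 - 6*sqrt(2) + 14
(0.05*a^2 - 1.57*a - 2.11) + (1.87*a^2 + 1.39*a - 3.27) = 1.92*a^2 - 0.18*a - 5.38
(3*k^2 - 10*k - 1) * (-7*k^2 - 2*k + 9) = -21*k^4 + 64*k^3 + 54*k^2 - 88*k - 9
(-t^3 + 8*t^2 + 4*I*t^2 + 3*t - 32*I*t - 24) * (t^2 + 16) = -t^5 + 8*t^4 + 4*I*t^4 - 13*t^3 - 32*I*t^3 + 104*t^2 + 64*I*t^2 + 48*t - 512*I*t - 384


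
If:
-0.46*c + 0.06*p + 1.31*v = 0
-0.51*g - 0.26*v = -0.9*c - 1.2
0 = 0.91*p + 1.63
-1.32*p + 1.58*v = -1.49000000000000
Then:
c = -7.18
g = -9.08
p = -1.79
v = -2.44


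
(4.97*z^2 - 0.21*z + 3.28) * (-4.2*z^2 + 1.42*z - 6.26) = -20.874*z^4 + 7.9394*z^3 - 45.1864*z^2 + 5.9722*z - 20.5328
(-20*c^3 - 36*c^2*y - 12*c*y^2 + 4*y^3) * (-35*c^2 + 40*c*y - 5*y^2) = 700*c^5 + 460*c^4*y - 920*c^3*y^2 - 440*c^2*y^3 + 220*c*y^4 - 20*y^5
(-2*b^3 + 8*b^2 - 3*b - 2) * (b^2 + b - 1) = -2*b^5 + 6*b^4 + 7*b^3 - 13*b^2 + b + 2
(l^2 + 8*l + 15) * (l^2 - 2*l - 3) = l^4 + 6*l^3 - 4*l^2 - 54*l - 45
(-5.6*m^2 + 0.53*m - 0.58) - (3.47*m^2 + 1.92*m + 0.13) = -9.07*m^2 - 1.39*m - 0.71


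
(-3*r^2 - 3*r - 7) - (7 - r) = -3*r^2 - 2*r - 14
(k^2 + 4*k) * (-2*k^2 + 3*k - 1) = -2*k^4 - 5*k^3 + 11*k^2 - 4*k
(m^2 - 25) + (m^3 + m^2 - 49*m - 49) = m^3 + 2*m^2 - 49*m - 74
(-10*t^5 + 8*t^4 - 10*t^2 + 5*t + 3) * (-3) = 30*t^5 - 24*t^4 + 30*t^2 - 15*t - 9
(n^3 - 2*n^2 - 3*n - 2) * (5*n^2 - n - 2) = 5*n^5 - 11*n^4 - 15*n^3 - 3*n^2 + 8*n + 4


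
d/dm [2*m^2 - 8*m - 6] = 4*m - 8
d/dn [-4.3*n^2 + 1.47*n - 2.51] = 1.47 - 8.6*n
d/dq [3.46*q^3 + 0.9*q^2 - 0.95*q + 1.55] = 10.38*q^2 + 1.8*q - 0.95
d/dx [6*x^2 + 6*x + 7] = 12*x + 6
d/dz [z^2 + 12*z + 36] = 2*z + 12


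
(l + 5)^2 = l^2 + 10*l + 25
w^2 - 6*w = w*(w - 6)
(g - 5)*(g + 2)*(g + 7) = g^3 + 4*g^2 - 31*g - 70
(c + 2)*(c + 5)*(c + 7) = c^3 + 14*c^2 + 59*c + 70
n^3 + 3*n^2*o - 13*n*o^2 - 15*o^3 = (n - 3*o)*(n + o)*(n + 5*o)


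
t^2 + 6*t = t*(t + 6)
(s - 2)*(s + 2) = s^2 - 4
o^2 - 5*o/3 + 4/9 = (o - 4/3)*(o - 1/3)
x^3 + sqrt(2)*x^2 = x^2*(x + sqrt(2))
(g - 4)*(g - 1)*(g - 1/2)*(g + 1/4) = g^4 - 21*g^3/4 + 41*g^2/8 - 3*g/8 - 1/2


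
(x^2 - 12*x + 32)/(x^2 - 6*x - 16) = (x - 4)/(x + 2)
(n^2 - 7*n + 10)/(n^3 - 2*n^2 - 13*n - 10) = (n - 2)/(n^2 + 3*n + 2)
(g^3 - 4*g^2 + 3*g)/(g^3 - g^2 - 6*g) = (g - 1)/(g + 2)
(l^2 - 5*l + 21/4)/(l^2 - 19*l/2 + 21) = (l - 3/2)/(l - 6)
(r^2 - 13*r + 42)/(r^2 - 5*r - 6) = (r - 7)/(r + 1)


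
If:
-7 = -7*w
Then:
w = 1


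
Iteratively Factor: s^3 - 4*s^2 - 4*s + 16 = (s - 2)*(s^2 - 2*s - 8) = (s - 2)*(s + 2)*(s - 4)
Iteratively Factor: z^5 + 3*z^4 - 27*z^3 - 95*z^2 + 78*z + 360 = (z + 4)*(z^4 - z^3 - 23*z^2 - 3*z + 90) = (z - 2)*(z + 4)*(z^3 + z^2 - 21*z - 45) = (z - 2)*(z + 3)*(z + 4)*(z^2 - 2*z - 15) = (z - 2)*(z + 3)^2*(z + 4)*(z - 5)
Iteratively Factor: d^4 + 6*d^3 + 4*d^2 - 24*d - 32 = (d + 4)*(d^3 + 2*d^2 - 4*d - 8) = (d - 2)*(d + 4)*(d^2 + 4*d + 4) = (d - 2)*(d + 2)*(d + 4)*(d + 2)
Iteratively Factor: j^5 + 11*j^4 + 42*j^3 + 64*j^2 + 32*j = (j + 2)*(j^4 + 9*j^3 + 24*j^2 + 16*j) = (j + 2)*(j + 4)*(j^3 + 5*j^2 + 4*j) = j*(j + 2)*(j + 4)*(j^2 + 5*j + 4) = j*(j + 2)*(j + 4)^2*(j + 1)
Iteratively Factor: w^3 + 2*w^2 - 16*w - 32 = (w + 2)*(w^2 - 16) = (w - 4)*(w + 2)*(w + 4)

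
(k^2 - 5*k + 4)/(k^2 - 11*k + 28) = (k - 1)/(k - 7)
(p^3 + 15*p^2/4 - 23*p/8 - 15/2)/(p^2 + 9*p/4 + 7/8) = (8*p^3 + 30*p^2 - 23*p - 60)/(8*p^2 + 18*p + 7)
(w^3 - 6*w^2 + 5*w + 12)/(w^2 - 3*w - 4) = w - 3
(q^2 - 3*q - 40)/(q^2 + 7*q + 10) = (q - 8)/(q + 2)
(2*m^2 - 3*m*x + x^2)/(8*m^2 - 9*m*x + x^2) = (-2*m + x)/(-8*m + x)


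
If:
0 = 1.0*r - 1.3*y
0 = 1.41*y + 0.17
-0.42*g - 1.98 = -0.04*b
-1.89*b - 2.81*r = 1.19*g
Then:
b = 3.02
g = -4.43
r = -0.16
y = -0.12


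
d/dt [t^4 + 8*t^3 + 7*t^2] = 2*t*(2*t^2 + 12*t + 7)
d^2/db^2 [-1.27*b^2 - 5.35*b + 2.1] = -2.54000000000000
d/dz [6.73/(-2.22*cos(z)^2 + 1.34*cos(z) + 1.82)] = (9.0182 - 29.8812*cos(z))*sin(z)/(-2.22*cos(z)^2 + 1.34*cos(z) + 1.82)^2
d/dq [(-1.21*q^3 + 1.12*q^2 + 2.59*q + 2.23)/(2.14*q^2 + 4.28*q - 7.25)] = (-2.5894*q^4 - 10.3576*q^3 + 25.5685*q^2 - 25.7844*q - 28.3219)/(4.5796*q^4 + 18.3184*q^3 - 12.7116*q^2 - 62.06*q + 52.5625)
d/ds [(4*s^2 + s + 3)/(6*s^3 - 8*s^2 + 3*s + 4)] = (-24*s^4 - 12*s^3 - 34*s^2 + 80*s - 5)/(36*s^6 - 96*s^5 + 100*s^4 - 55*s^2 + 24*s + 16)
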